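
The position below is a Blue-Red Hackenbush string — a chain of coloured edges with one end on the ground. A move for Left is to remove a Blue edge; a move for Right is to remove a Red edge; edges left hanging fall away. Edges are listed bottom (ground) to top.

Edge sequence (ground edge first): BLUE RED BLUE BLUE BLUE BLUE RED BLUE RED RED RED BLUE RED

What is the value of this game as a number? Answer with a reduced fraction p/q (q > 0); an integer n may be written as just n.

3909/4096

Build g(s[:k]) for k = 1..13, string s = BLUE RED BLUE BLUE BLUE BLUE RED BLUE RED RED RED BLUE RED.
g_1 [B]  L=[0]  R=[(no moves)]  => 1
g_2 [BR]  L=[0]  R=[1]  => 1/2
g_3 [BRB]  L=[0, 1/2]  R=[1]  => 3/4
g_4 [BRBB]  L=[0, 1/2, 3/4]  R=[1]  => 7/8
g_5 [BRBBB]  L=[0, 1/2, 3/4, 7/8]  R=[1]  => 15/16
g_6 [BRBBBB]  L=[0, 1/2, 3/4, 7/8, 15/16]  R=[1]  => 31/32
g_7 [BRBBBBR]  L=[0, 1/2, 3/4, 7/8, 15/16]  R=[31/32, 1]  => 61/64
g_8 [BRBBBBRB]  L=[0, 1/2, 3/4, 7/8, 15/16, 61/64]  R=[31/32, 1]  => 123/128
g_9 [BRBBBBRBR]  L=[0, 1/2, 3/4, 7/8, 15/16, 61/64]  R=[123/128, 31/32, 1]  => 245/256
g_10 [BRBBBBRBRR]  L=[0, 1/2, 3/4, 7/8, 15/16, 61/64]  R=[245/256, 123/128, 31/32, 1]  => 489/512
g_11 [BRBBBBRBRRR]  L=[0, 1/2, 3/4, 7/8, 15/16, 61/64]  R=[489/512, 245/256, 123/128, 31/32, 1]  => 977/1024
g_12 [BRBBBBRBRRRB]  L=[0, 1/2, 3/4, 7/8, 15/16, 61/64, 977/1024]  R=[489/512, 245/256, 123/128, 31/32, 1]  => 1955/2048
g_13 [BRBBBBRBRRRBR]  L=[0, 1/2, 3/4, 7/8, 15/16, 61/64, 977/1024]  R=[1955/2048, 489/512, 245/256, 123/128, 31/32, 1]  => 3909/4096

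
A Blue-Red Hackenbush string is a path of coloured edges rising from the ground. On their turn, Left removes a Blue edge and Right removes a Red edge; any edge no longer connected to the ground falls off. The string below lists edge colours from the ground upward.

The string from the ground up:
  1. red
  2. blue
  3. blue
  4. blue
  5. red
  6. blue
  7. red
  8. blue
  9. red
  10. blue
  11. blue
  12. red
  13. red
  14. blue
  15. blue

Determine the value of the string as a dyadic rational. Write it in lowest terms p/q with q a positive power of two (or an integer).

Recurse on prefixes of the 15-edge string red blue blue blue red blue red blue red blue blue red red blue blue:
g_1 [r]  L=[∅]  R=[0]  = -1
g_2 [rb]  L=[-1]  R=[0]  = -1/2
g_3 [rbb]  L=[-1, -1/2]  R=[0]  = -1/4
g_4 [rbbb]  L=[-1, -1/2, -1/4]  R=[0]  = -1/8
g_5 [rbbbr]  L=[-1, -1/2, -1/4]  R=[-1/8, 0]  = -3/16
g_6 [rbbbrb]  L=[-1, -1/2, -1/4, -3/16]  R=[-1/8, 0]  = -5/32
g_7 [rbbbrbr]  L=[-1, -1/2, -1/4, -3/16]  R=[-5/32, -1/8, 0]  = -11/64
g_8 [rbbbrbrb]  L=[-1, -1/2, -1/4, -3/16, -11/64]  R=[-5/32, -1/8, 0]  = -21/128
g_9 [rbbbrbrbr]  L=[-1, -1/2, -1/4, -3/16, -11/64]  R=[-21/128, -5/32, -1/8, 0]  = -43/256
g_10 [rbbbrbrbrb]  L=[-1, -1/2, -1/4, -3/16, -11/64, -43/256]  R=[-21/128, -5/32, -1/8, 0]  = -85/512
g_11 [rbbbrbrbrbb]  L=[-1, -1/2, -1/4, -3/16, -11/64, -43/256, -85/512]  R=[-21/128, -5/32, -1/8, 0]  = -169/1024
g_12 [rbbbrbrbrbbr]  L=[-1, -1/2, -1/4, -3/16, -11/64, -43/256, -85/512]  R=[-169/1024, -21/128, -5/32, -1/8, 0]  = -339/2048
g_13 [rbbbrbrbrbbrr]  L=[-1, -1/2, -1/4, -3/16, -11/64, -43/256, -85/512]  R=[-339/2048, -169/1024, -21/128, -5/32, -1/8, 0]  = -679/4096
g_14 [rbbbrbrbrbbrrb]  L=[-1, -1/2, -1/4, -3/16, -11/64, -43/256, -85/512, -679/4096]  R=[-339/2048, -169/1024, -21/128, -5/32, -1/8, 0]  = -1357/8192
g_15 [rbbbrbrbrbbrrbb]  L=[-1, -1/2, -1/4, -3/16, -11/64, -43/256, -85/512, -679/4096, -1357/8192]  R=[-339/2048, -169/1024, -21/128, -5/32, -1/8, 0]  = -2713/16384

-2713/16384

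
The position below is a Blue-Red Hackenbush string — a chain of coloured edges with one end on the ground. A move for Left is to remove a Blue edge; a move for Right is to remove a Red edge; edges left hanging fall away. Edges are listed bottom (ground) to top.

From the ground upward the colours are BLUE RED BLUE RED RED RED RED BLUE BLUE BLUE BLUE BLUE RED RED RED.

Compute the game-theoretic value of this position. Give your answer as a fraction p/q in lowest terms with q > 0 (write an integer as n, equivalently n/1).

edge 1 of 15 (BLUE): { 0 | none } ⇒ 1
edge 2 of 15 (RED): { 0 | 1 } ⇒ 1/2
edge 3 of 15 (BLUE): { 0; 1/2 | 1 } ⇒ 3/4
edge 4 of 15 (RED): { 0; 1/2 | 3/4; 1 } ⇒ 5/8
edge 5 of 15 (RED): { 0; 1/2 | 5/8; 3/4; 1 } ⇒ 9/16
edge 6 of 15 (RED): { 0; 1/2 | 9/16; 5/8; 3/4; 1 } ⇒ 17/32
edge 7 of 15 (RED): { 0; 1/2 | 17/32; 9/16; 5/8; 3/4; 1 } ⇒ 33/64
edge 8 of 15 (BLUE): { 0; 1/2; 33/64 | 17/32; 9/16; 5/8; 3/4; 1 } ⇒ 67/128
edge 9 of 15 (BLUE): { 0; 1/2; 33/64; 67/128 | 17/32; 9/16; 5/8; 3/4; 1 } ⇒ 135/256
edge 10 of 15 (BLUE): { 0; 1/2; 33/64; 67/128; 135/256 | 17/32; 9/16; 5/8; 3/4; 1 } ⇒ 271/512
edge 11 of 15 (BLUE): { 0; 1/2; 33/64; 67/128; 135/256; 271/512 | 17/32; 9/16; 5/8; 3/4; 1 } ⇒ 543/1024
edge 12 of 15 (BLUE): { 0; 1/2; 33/64; 67/128; 135/256; 271/512; 543/1024 | 17/32; 9/16; 5/8; 3/4; 1 } ⇒ 1087/2048
edge 13 of 15 (RED): { 0; 1/2; 33/64; 67/128; 135/256; 271/512; 543/1024 | 1087/2048; 17/32; 9/16; 5/8; 3/4; 1 } ⇒ 2173/4096
edge 14 of 15 (RED): { 0; 1/2; 33/64; 67/128; 135/256; 271/512; 543/1024 | 2173/4096; 1087/2048; 17/32; 9/16; 5/8; 3/4; 1 } ⇒ 4345/8192
edge 15 of 15 (RED): { 0; 1/2; 33/64; 67/128; 135/256; 271/512; 543/1024 | 4345/8192; 2173/4096; 1087/2048; 17/32; 9/16; 5/8; 3/4; 1 } ⇒ 8689/16384

8689/16384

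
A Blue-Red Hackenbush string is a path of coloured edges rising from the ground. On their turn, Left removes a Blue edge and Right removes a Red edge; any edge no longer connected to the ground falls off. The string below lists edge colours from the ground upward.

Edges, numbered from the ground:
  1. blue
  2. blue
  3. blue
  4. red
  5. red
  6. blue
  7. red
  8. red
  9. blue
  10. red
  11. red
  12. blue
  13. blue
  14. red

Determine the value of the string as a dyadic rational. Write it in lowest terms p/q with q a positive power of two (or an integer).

step 1: add blue to get b; options L={ 0 } R={ ∅ } -> 1
step 2: add blue to get bb; options L={ 0 1 } R={ ∅ } -> 2
step 3: add blue to get bbb; options L={ 0 1 2 } R={ ∅ } -> 3
step 4: add red to get bbbr; options L={ 0 1 2 } R={ 3 } -> 5/2
step 5: add red to get bbbrr; options L={ 0 1 2 } R={ 5/2 3 } -> 9/4
step 6: add blue to get bbbrrb; options L={ 0 1 2 9/4 } R={ 5/2 3 } -> 19/8
step 7: add red to get bbbrrbr; options L={ 0 1 2 9/4 } R={ 19/8 5/2 3 } -> 37/16
step 8: add red to get bbbrrbrr; options L={ 0 1 2 9/4 } R={ 37/16 19/8 5/2 3 } -> 73/32
step 9: add blue to get bbbrrbrrb; options L={ 0 1 2 9/4 73/32 } R={ 37/16 19/8 5/2 3 } -> 147/64
step 10: add red to get bbbrrbrrbr; options L={ 0 1 2 9/4 73/32 } R={ 147/64 37/16 19/8 5/2 3 } -> 293/128
step 11: add red to get bbbrrbrrbrr; options L={ 0 1 2 9/4 73/32 } R={ 293/128 147/64 37/16 19/8 5/2 3 } -> 585/256
step 12: add blue to get bbbrrbrrbrrb; options L={ 0 1 2 9/4 73/32 585/256 } R={ 293/128 147/64 37/16 19/8 5/2 3 } -> 1171/512
step 13: add blue to get bbbrrbrrbrrbb; options L={ 0 1 2 9/4 73/32 585/256 1171/512 } R={ 293/128 147/64 37/16 19/8 5/2 3 } -> 2343/1024
step 14: add red to get bbbrrbrrbrrbbr; options L={ 0 1 2 9/4 73/32 585/256 1171/512 } R={ 2343/1024 293/128 147/64 37/16 19/8 5/2 3 } -> 4685/2048

4685/2048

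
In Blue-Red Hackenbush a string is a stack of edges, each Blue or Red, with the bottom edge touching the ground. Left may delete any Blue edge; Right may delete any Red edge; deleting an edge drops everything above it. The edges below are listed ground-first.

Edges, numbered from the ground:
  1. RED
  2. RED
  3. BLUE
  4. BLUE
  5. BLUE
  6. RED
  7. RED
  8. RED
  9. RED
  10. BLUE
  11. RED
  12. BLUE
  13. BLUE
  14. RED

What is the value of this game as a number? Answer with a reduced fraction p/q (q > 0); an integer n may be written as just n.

1 of 14 · R · max L −∞ · min R 0 gives -1
2 of 14 · RR · max L −∞ · min R -1 gives -2
3 of 14 · RRB · max L -2 · min R -1 gives -3/2
4 of 14 · RRBB · max L -3/2 · min R -1 gives -5/4
5 of 14 · RRBBB · max L -5/4 · min R -1 gives -9/8
6 of 14 · RRBBBR · max L -5/4 · min R -9/8 gives -19/16
7 of 14 · RRBBBRR · max L -5/4 · min R -19/16 gives -39/32
8 of 14 · RRBBBRRR · max L -5/4 · min R -39/32 gives -79/64
9 of 14 · RRBBBRRRR · max L -5/4 · min R -79/64 gives -159/128
10 of 14 · RRBBBRRRRB · max L -159/128 · min R -79/64 gives -317/256
11 of 14 · RRBBBRRRRBR · max L -159/128 · min R -317/256 gives -635/512
12 of 14 · RRBBBRRRRBRB · max L -635/512 · min R -317/256 gives -1269/1024
13 of 14 · RRBBBRRRRBRBB · max L -1269/1024 · min R -317/256 gives -2537/2048
14 of 14 · RRBBBRRRRBRBBR · max L -1269/1024 · min R -2537/2048 gives -5075/4096

-5075/4096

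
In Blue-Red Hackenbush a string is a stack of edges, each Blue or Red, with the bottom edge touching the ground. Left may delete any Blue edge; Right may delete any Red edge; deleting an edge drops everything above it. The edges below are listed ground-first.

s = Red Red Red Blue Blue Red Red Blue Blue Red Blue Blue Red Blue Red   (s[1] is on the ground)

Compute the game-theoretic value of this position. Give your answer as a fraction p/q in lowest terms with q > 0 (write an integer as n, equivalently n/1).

-9803/4096

R: Left {  }, Right { 0 } → simplest -1
RR: Left {  }, Right { -1, 0 } → simplest -2
RRR: Left {  }, Right { -2, -1, 0 } → simplest -3
RRRB: Left { -3 }, Right { -2, -1, 0 } → simplest -5/2
RRRBB: Left { -3, -5/2 }, Right { -2, -1, 0 } → simplest -9/4
RRRBBR: Left { -3, -5/2 }, Right { -9/4, -2, -1, 0 } → simplest -19/8
RRRBBRR: Left { -3, -5/2 }, Right { -19/8, -9/4, -2, -1, 0 } → simplest -39/16
RRRBBRRB: Left { -3, -5/2, -39/16 }, Right { -19/8, -9/4, -2, -1, 0 } → simplest -77/32
RRRBBRRBB: Left { -3, -5/2, -39/16, -77/32 }, Right { -19/8, -9/4, -2, -1, 0 } → simplest -153/64
RRRBBRRBBR: Left { -3, -5/2, -39/16, -77/32 }, Right { -153/64, -19/8, -9/4, -2, -1, 0 } → simplest -307/128
RRRBBRRBBRB: Left { -3, -5/2, -39/16, -77/32, -307/128 }, Right { -153/64, -19/8, -9/4, -2, -1, 0 } → simplest -613/256
RRRBBRRBBRBB: Left { -3, -5/2, -39/16, -77/32, -307/128, -613/256 }, Right { -153/64, -19/8, -9/4, -2, -1, 0 } → simplest -1225/512
RRRBBRRBBRBBR: Left { -3, -5/2, -39/16, -77/32, -307/128, -613/256 }, Right { -1225/512, -153/64, -19/8, -9/4, -2, -1, 0 } → simplest -2451/1024
RRRBBRRBBRBBRB: Left { -3, -5/2, -39/16, -77/32, -307/128, -613/256, -2451/1024 }, Right { -1225/512, -153/64, -19/8, -9/4, -2, -1, 0 } → simplest -4901/2048
RRRBBRRBBRBBRBR: Left { -3, -5/2, -39/16, -77/32, -307/128, -613/256, -2451/1024 }, Right { -4901/2048, -1225/512, -153/64, -19/8, -9/4, -2, -1, 0 } → simplest -9803/4096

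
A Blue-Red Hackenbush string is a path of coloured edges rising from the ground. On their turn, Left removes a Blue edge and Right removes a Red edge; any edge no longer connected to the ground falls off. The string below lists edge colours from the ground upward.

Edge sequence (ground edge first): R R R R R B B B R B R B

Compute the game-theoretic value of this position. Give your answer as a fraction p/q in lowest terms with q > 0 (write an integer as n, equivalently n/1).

-533/128

step 1: add R to get R; options L={ — } R={ 0 } gives -1
step 2: add R to get RR; options L={ — } R={ -1; 0 } gives -2
step 3: add R to get RRR; options L={ — } R={ -2; -1; 0 } gives -3
step 4: add R to get RRRR; options L={ — } R={ -3; -2; -1; 0 } gives -4
step 5: add R to get RRRRR; options L={ — } R={ -4; -3; -2; -1; 0 } gives -5
step 6: add B to get RRRRRB; options L={ -5 } R={ -4; -3; -2; -1; 0 } gives -9/2
step 7: add B to get RRRRRBB; options L={ -5; -9/2 } R={ -4; -3; -2; -1; 0 } gives -17/4
step 8: add B to get RRRRRBBB; options L={ -5; -9/2; -17/4 } R={ -4; -3; -2; -1; 0 } gives -33/8
step 9: add R to get RRRRRBBBR; options L={ -5; -9/2; -17/4 } R={ -33/8; -4; -3; -2; -1; 0 } gives -67/16
step 10: add B to get RRRRRBBBRB; options L={ -5; -9/2; -17/4; -67/16 } R={ -33/8; -4; -3; -2; -1; 0 } gives -133/32
step 11: add R to get RRRRRBBBRBR; options L={ -5; -9/2; -17/4; -67/16 } R={ -133/32; -33/8; -4; -3; -2; -1; 0 } gives -267/64
step 12: add B to get RRRRRBBBRBRB; options L={ -5; -9/2; -17/4; -67/16; -267/64 } R={ -133/32; -33/8; -4; -3; -2; -1; 0 } gives -533/128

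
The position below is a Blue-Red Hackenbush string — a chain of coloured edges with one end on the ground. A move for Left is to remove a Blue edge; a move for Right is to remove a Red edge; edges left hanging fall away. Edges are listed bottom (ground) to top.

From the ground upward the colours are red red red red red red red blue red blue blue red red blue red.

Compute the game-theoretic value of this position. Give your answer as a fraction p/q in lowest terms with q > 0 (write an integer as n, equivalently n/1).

-1691/256

Prefix values for red red red red red red red blue red blue blue red red blue red via {L|R} + simplicity:
1 of 15 · r · max L −∞ · min R 0 = -1
2 of 15 · rr · max L −∞ · min R -1 = -2
3 of 15 · rrr · max L −∞ · min R -2 = -3
4 of 15 · rrrr · max L −∞ · min R -3 = -4
5 of 15 · rrrrr · max L −∞ · min R -4 = -5
6 of 15 · rrrrrr · max L −∞ · min R -5 = -6
7 of 15 · rrrrrrr · max L −∞ · min R -6 = -7
8 of 15 · rrrrrrrb · max L -7 · min R -6 = -13/2
9 of 15 · rrrrrrrbr · max L -7 · min R -13/2 = -27/4
10 of 15 · rrrrrrrbrb · max L -27/4 · min R -13/2 = -53/8
11 of 15 · rrrrrrrbrbb · max L -53/8 · min R -13/2 = -105/16
12 of 15 · rrrrrrrbrbbr · max L -53/8 · min R -105/16 = -211/32
13 of 15 · rrrrrrrbrbbrr · max L -53/8 · min R -211/32 = -423/64
14 of 15 · rrrrrrrbrbbrrb · max L -423/64 · min R -211/32 = -845/128
15 of 15 · rrrrrrrbrbbrrbr · max L -423/64 · min R -845/128 = -1691/256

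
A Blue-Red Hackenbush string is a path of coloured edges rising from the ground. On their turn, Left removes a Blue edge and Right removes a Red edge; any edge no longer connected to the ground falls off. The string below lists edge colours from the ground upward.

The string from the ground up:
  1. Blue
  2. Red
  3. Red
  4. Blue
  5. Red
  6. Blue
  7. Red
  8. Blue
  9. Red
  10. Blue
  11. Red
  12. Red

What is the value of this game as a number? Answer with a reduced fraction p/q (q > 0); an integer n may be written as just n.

edge 1 of 12 (Blue): { 0 |  } ⇒ 1
edge 2 of 12 (Red): { 0 | 1 } ⇒ 1/2
edge 3 of 12 (Red): { 0 | 1/2 1 } ⇒ 1/4
edge 4 of 12 (Blue): { 0 1/4 | 1/2 1 } ⇒ 3/8
edge 5 of 12 (Red): { 0 1/4 | 3/8 1/2 1 } ⇒ 5/16
edge 6 of 12 (Blue): { 0 1/4 5/16 | 3/8 1/2 1 } ⇒ 11/32
edge 7 of 12 (Red): { 0 1/4 5/16 | 11/32 3/8 1/2 1 } ⇒ 21/64
edge 8 of 12 (Blue): { 0 1/4 5/16 21/64 | 11/32 3/8 1/2 1 } ⇒ 43/128
edge 9 of 12 (Red): { 0 1/4 5/16 21/64 | 43/128 11/32 3/8 1/2 1 } ⇒ 85/256
edge 10 of 12 (Blue): { 0 1/4 5/16 21/64 85/256 | 43/128 11/32 3/8 1/2 1 } ⇒ 171/512
edge 11 of 12 (Red): { 0 1/4 5/16 21/64 85/256 | 171/512 43/128 11/32 3/8 1/2 1 } ⇒ 341/1024
edge 12 of 12 (Red): { 0 1/4 5/16 21/64 85/256 | 341/1024 171/512 43/128 11/32 3/8 1/2 1 } ⇒ 681/2048

681/2048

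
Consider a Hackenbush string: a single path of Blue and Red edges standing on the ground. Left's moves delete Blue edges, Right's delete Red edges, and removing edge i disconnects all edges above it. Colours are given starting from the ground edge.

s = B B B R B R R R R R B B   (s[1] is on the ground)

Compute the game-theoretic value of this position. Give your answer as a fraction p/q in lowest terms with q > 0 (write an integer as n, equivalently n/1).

Build val(s[:k]) for k = 1..12, string s = B B B R B R R R R R B B.
B: Left { 0 }, Right { (no moves) } = simplest 1
BB: Left { 0, 1 }, Right { (no moves) } = simplest 2
BBB: Left { 0, 1, 2 }, Right { (no moves) } = simplest 3
BBBR: Left { 0, 1, 2 }, Right { 3 } = simplest 5/2
BBBRB: Left { 0, 1, 2, 5/2 }, Right { 3 } = simplest 11/4
BBBRBR: Left { 0, 1, 2, 5/2 }, Right { 11/4, 3 } = simplest 21/8
BBBRBRR: Left { 0, 1, 2, 5/2 }, Right { 21/8, 11/4, 3 } = simplest 41/16
BBBRBRRR: Left { 0, 1, 2, 5/2 }, Right { 41/16, 21/8, 11/4, 3 } = simplest 81/32
BBBRBRRRR: Left { 0, 1, 2, 5/2 }, Right { 81/32, 41/16, 21/8, 11/4, 3 } = simplest 161/64
BBBRBRRRRR: Left { 0, 1, 2, 5/2 }, Right { 161/64, 81/32, 41/16, 21/8, 11/4, 3 } = simplest 321/128
BBBRBRRRRRB: Left { 0, 1, 2, 5/2, 321/128 }, Right { 161/64, 81/32, 41/16, 21/8, 11/4, 3 } = simplest 643/256
BBBRBRRRRRBB: Left { 0, 1, 2, 5/2, 321/128, 643/256 }, Right { 161/64, 81/32, 41/16, 21/8, 11/4, 3 } = simplest 1287/512

1287/512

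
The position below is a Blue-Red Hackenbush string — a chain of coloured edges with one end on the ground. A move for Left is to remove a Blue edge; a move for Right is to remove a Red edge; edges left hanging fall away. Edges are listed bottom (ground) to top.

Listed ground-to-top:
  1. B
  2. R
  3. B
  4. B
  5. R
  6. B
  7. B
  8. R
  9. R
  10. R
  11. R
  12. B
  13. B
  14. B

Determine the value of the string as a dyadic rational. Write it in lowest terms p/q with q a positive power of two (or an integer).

6927/8192

Recurse on prefixes of the 14-edge string B R B B R B B R R R R B B B:
edge 1 of 14 (B): { 0 | — } -> 1
edge 2 of 14 (R): { 0 | 1 } -> 1/2
edge 3 of 14 (B): { 0, 1/2 | 1 } -> 3/4
edge 4 of 14 (B): { 0, 1/2, 3/4 | 1 } -> 7/8
edge 5 of 14 (R): { 0, 1/2, 3/4 | 7/8, 1 } -> 13/16
edge 6 of 14 (B): { 0, 1/2, 3/4, 13/16 | 7/8, 1 } -> 27/32
edge 7 of 14 (B): { 0, 1/2, 3/4, 13/16, 27/32 | 7/8, 1 } -> 55/64
edge 8 of 14 (R): { 0, 1/2, 3/4, 13/16, 27/32 | 55/64, 7/8, 1 } -> 109/128
edge 9 of 14 (R): { 0, 1/2, 3/4, 13/16, 27/32 | 109/128, 55/64, 7/8, 1 } -> 217/256
edge 10 of 14 (R): { 0, 1/2, 3/4, 13/16, 27/32 | 217/256, 109/128, 55/64, 7/8, 1 } -> 433/512
edge 11 of 14 (R): { 0, 1/2, 3/4, 13/16, 27/32 | 433/512, 217/256, 109/128, 55/64, 7/8, 1 } -> 865/1024
edge 12 of 14 (B): { 0, 1/2, 3/4, 13/16, 27/32, 865/1024 | 433/512, 217/256, 109/128, 55/64, 7/8, 1 } -> 1731/2048
edge 13 of 14 (B): { 0, 1/2, 3/4, 13/16, 27/32, 865/1024, 1731/2048 | 433/512, 217/256, 109/128, 55/64, 7/8, 1 } -> 3463/4096
edge 14 of 14 (B): { 0, 1/2, 3/4, 13/16, 27/32, 865/1024, 1731/2048, 3463/4096 | 433/512, 217/256, 109/128, 55/64, 7/8, 1 } -> 6927/8192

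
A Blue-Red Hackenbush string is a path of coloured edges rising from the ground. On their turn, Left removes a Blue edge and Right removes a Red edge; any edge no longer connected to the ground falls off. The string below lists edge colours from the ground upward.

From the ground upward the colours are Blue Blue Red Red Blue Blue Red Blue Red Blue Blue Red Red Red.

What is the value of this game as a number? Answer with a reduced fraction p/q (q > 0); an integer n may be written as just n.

5809/4096

Build G(s[:k]) for k = 1..14, string s = Blue Blue Red Red Blue Blue Red Blue Red Blue Blue Red Red Red.
G(B) = { 0 | · } — 1
G(BB) = { 0; 1 | · } — 2
G(BBR) = { 0; 1 | 2 } — 3/2
G(BBRR) = { 0; 1 | 3/2; 2 } — 5/4
G(BBRRB) = { 0; 1; 5/4 | 3/2; 2 } — 11/8
G(BBRRBB) = { 0; 1; 5/4; 11/8 | 3/2; 2 } — 23/16
G(BBRRBBR) = { 0; 1; 5/4; 11/8 | 23/16; 3/2; 2 } — 45/32
G(BBRRBBRB) = { 0; 1; 5/4; 11/8; 45/32 | 23/16; 3/2; 2 } — 91/64
G(BBRRBBRBR) = { 0; 1; 5/4; 11/8; 45/32 | 91/64; 23/16; 3/2; 2 } — 181/128
G(BBRRBBRBRB) = { 0; 1; 5/4; 11/8; 45/32; 181/128 | 91/64; 23/16; 3/2; 2 } — 363/256
G(BBRRBBRBRBB) = { 0; 1; 5/4; 11/8; 45/32; 181/128; 363/256 | 91/64; 23/16; 3/2; 2 } — 727/512
G(BBRRBBRBRBBR) = { 0; 1; 5/4; 11/8; 45/32; 181/128; 363/256 | 727/512; 91/64; 23/16; 3/2; 2 } — 1453/1024
G(BBRRBBRBRBBRR) = { 0; 1; 5/4; 11/8; 45/32; 181/128; 363/256 | 1453/1024; 727/512; 91/64; 23/16; 3/2; 2 } — 2905/2048
G(BBRRBBRBRBBRRR) = { 0; 1; 5/4; 11/8; 45/32; 181/128; 363/256 | 2905/2048; 1453/1024; 727/512; 91/64; 23/16; 3/2; 2 } — 5809/4096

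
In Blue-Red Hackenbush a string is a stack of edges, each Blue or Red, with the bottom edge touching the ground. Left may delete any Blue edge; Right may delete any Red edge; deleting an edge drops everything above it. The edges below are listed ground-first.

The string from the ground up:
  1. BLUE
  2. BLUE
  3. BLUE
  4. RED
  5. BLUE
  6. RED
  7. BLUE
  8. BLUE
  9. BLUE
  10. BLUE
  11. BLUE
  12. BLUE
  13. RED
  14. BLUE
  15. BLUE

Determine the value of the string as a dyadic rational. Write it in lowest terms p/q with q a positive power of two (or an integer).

edge 1 of 15 (BLUE): { 0 | · } = 1
edge 2 of 15 (BLUE): { 0; 1 | · } = 2
edge 3 of 15 (BLUE): { 0; 1; 2 | · } = 3
edge 4 of 15 (RED): { 0; 1; 2 | 3 } = 5/2
edge 5 of 15 (BLUE): { 0; 1; 2; 5/2 | 3 } = 11/4
edge 6 of 15 (RED): { 0; 1; 2; 5/2 | 11/4; 3 } = 21/8
edge 7 of 15 (BLUE): { 0; 1; 2; 5/2; 21/8 | 11/4; 3 } = 43/16
edge 8 of 15 (BLUE): { 0; 1; 2; 5/2; 21/8; 43/16 | 11/4; 3 } = 87/32
edge 9 of 15 (BLUE): { 0; 1; 2; 5/2; 21/8; 43/16; 87/32 | 11/4; 3 } = 175/64
edge 10 of 15 (BLUE): { 0; 1; 2; 5/2; 21/8; 43/16; 87/32; 175/64 | 11/4; 3 } = 351/128
edge 11 of 15 (BLUE): { 0; 1; 2; 5/2; 21/8; 43/16; 87/32; 175/64; 351/128 | 11/4; 3 } = 703/256
edge 12 of 15 (BLUE): { 0; 1; 2; 5/2; 21/8; 43/16; 87/32; 175/64; 351/128; 703/256 | 11/4; 3 } = 1407/512
edge 13 of 15 (RED): { 0; 1; 2; 5/2; 21/8; 43/16; 87/32; 175/64; 351/128; 703/256 | 1407/512; 11/4; 3 } = 2813/1024
edge 14 of 15 (BLUE): { 0; 1; 2; 5/2; 21/8; 43/16; 87/32; 175/64; 351/128; 703/256; 2813/1024 | 1407/512; 11/4; 3 } = 5627/2048
edge 15 of 15 (BLUE): { 0; 1; 2; 5/2; 21/8; 43/16; 87/32; 175/64; 351/128; 703/256; 2813/1024; 5627/2048 | 1407/512; 11/4; 3 } = 11255/4096

11255/4096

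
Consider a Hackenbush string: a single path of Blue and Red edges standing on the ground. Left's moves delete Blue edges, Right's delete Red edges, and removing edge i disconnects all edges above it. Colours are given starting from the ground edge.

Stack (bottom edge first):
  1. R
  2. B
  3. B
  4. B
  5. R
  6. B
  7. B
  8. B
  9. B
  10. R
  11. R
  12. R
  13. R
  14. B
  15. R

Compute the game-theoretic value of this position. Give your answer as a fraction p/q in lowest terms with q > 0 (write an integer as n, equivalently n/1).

Build val(s[:k]) for k = 1..15, string s = R B B B R B B B B R R R R B R.
R: Left { · }, Right { 0 } = simplest -1
RB: Left { -1 }, Right { 0 } = simplest -1/2
RBB: Left { -1; -1/2 }, Right { 0 } = simplest -1/4
RBBB: Left { -1; -1/2; -1/4 }, Right { 0 } = simplest -1/8
RBBBR: Left { -1; -1/2; -1/4 }, Right { -1/8; 0 } = simplest -3/16
RBBBRB: Left { -1; -1/2; -1/4; -3/16 }, Right { -1/8; 0 } = simplest -5/32
RBBBRBB: Left { -1; -1/2; -1/4; -3/16; -5/32 }, Right { -1/8; 0 } = simplest -9/64
RBBBRBBB: Left { -1; -1/2; -1/4; -3/16; -5/32; -9/64 }, Right { -1/8; 0 } = simplest -17/128
RBBBRBBBB: Left { -1; -1/2; -1/4; -3/16; -5/32; -9/64; -17/128 }, Right { -1/8; 0 } = simplest -33/256
RBBBRBBBBR: Left { -1; -1/2; -1/4; -3/16; -5/32; -9/64; -17/128 }, Right { -33/256; -1/8; 0 } = simplest -67/512
RBBBRBBBBRR: Left { -1; -1/2; -1/4; -3/16; -5/32; -9/64; -17/128 }, Right { -67/512; -33/256; -1/8; 0 } = simplest -135/1024
RBBBRBBBBRRR: Left { -1; -1/2; -1/4; -3/16; -5/32; -9/64; -17/128 }, Right { -135/1024; -67/512; -33/256; -1/8; 0 } = simplest -271/2048
RBBBRBBBBRRRR: Left { -1; -1/2; -1/4; -3/16; -5/32; -9/64; -17/128 }, Right { -271/2048; -135/1024; -67/512; -33/256; -1/8; 0 } = simplest -543/4096
RBBBRBBBBRRRRB: Left { -1; -1/2; -1/4; -3/16; -5/32; -9/64; -17/128; -543/4096 }, Right { -271/2048; -135/1024; -67/512; -33/256; -1/8; 0 } = simplest -1085/8192
RBBBRBBBBRRRRBR: Left { -1; -1/2; -1/4; -3/16; -5/32; -9/64; -17/128; -543/4096 }, Right { -1085/8192; -271/2048; -135/1024; -67/512; -33/256; -1/8; 0 } = simplest -2171/16384

-2171/16384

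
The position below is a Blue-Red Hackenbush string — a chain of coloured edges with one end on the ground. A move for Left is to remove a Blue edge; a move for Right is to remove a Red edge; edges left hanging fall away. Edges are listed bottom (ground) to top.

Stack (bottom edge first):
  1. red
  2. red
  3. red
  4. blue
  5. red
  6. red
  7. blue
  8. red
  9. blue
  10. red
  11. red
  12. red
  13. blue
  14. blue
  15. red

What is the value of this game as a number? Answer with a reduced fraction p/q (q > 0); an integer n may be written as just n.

Prefix values for red red red blue red red blue red blue red red red blue blue red via {L|R} + simplicity:
edge 1 of 15 (red): {  | 0 } ⇒ -1
edge 2 of 15 (red): {  | -1; 0 } ⇒ -2
edge 3 of 15 (red): {  | -2; -1; 0 } ⇒ -3
edge 4 of 15 (blue): { -3 | -2; -1; 0 } ⇒ -5/2
edge 5 of 15 (red): { -3 | -5/2; -2; -1; 0 } ⇒ -11/4
edge 6 of 15 (red): { -3 | -11/4; -5/2; -2; -1; 0 } ⇒ -23/8
edge 7 of 15 (blue): { -3; -23/8 | -11/4; -5/2; -2; -1; 0 } ⇒ -45/16
edge 8 of 15 (red): { -3; -23/8 | -45/16; -11/4; -5/2; -2; -1; 0 } ⇒ -91/32
edge 9 of 15 (blue): { -3; -23/8; -91/32 | -45/16; -11/4; -5/2; -2; -1; 0 } ⇒ -181/64
edge 10 of 15 (red): { -3; -23/8; -91/32 | -181/64; -45/16; -11/4; -5/2; -2; -1; 0 } ⇒ -363/128
edge 11 of 15 (red): { -3; -23/8; -91/32 | -363/128; -181/64; -45/16; -11/4; -5/2; -2; -1; 0 } ⇒ -727/256
edge 12 of 15 (red): { -3; -23/8; -91/32 | -727/256; -363/128; -181/64; -45/16; -11/4; -5/2; -2; -1; 0 } ⇒ -1455/512
edge 13 of 15 (blue): { -3; -23/8; -91/32; -1455/512 | -727/256; -363/128; -181/64; -45/16; -11/4; -5/2; -2; -1; 0 } ⇒ -2909/1024
edge 14 of 15 (blue): { -3; -23/8; -91/32; -1455/512; -2909/1024 | -727/256; -363/128; -181/64; -45/16; -11/4; -5/2; -2; -1; 0 } ⇒ -5817/2048
edge 15 of 15 (red): { -3; -23/8; -91/32; -1455/512; -2909/1024 | -5817/2048; -727/256; -363/128; -181/64; -45/16; -11/4; -5/2; -2; -1; 0 } ⇒ -11635/4096

-11635/4096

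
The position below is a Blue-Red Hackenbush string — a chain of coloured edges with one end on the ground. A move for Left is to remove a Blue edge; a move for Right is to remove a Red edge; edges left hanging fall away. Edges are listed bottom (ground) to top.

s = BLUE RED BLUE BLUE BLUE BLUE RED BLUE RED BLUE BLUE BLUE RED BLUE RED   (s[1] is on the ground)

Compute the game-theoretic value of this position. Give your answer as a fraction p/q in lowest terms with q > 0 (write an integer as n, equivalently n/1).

step 1: add BLUE to get B; options L={ 0 } R={ (no moves) } => 1
step 2: add RED to get BR; options L={ 0 } R={ 1 } => 1/2
step 3: add BLUE to get BRB; options L={ 0,1/2 } R={ 1 } => 3/4
step 4: add BLUE to get BRBB; options L={ 0,1/2,3/4 } R={ 1 } => 7/8
step 5: add BLUE to get BRBBB; options L={ 0,1/2,3/4,7/8 } R={ 1 } => 15/16
step 6: add BLUE to get BRBBBB; options L={ 0,1/2,3/4,7/8,15/16 } R={ 1 } => 31/32
step 7: add RED to get BRBBBBR; options L={ 0,1/2,3/4,7/8,15/16 } R={ 31/32,1 } => 61/64
step 8: add BLUE to get BRBBBBRB; options L={ 0,1/2,3/4,7/8,15/16,61/64 } R={ 31/32,1 } => 123/128
step 9: add RED to get BRBBBBRBR; options L={ 0,1/2,3/4,7/8,15/16,61/64 } R={ 123/128,31/32,1 } => 245/256
step 10: add BLUE to get BRBBBBRBRB; options L={ 0,1/2,3/4,7/8,15/16,61/64,245/256 } R={ 123/128,31/32,1 } => 491/512
step 11: add BLUE to get BRBBBBRBRBB; options L={ 0,1/2,3/4,7/8,15/16,61/64,245/256,491/512 } R={ 123/128,31/32,1 } => 983/1024
step 12: add BLUE to get BRBBBBRBRBBB; options L={ 0,1/2,3/4,7/8,15/16,61/64,245/256,491/512,983/1024 } R={ 123/128,31/32,1 } => 1967/2048
step 13: add RED to get BRBBBBRBRBBBR; options L={ 0,1/2,3/4,7/8,15/16,61/64,245/256,491/512,983/1024 } R={ 1967/2048,123/128,31/32,1 } => 3933/4096
step 14: add BLUE to get BRBBBBRBRBBBRB; options L={ 0,1/2,3/4,7/8,15/16,61/64,245/256,491/512,983/1024,3933/4096 } R={ 1967/2048,123/128,31/32,1 } => 7867/8192
step 15: add RED to get BRBBBBRBRBBBRBR; options L={ 0,1/2,3/4,7/8,15/16,61/64,245/256,491/512,983/1024,3933/4096 } R={ 7867/8192,1967/2048,123/128,31/32,1 } => 15733/16384

15733/16384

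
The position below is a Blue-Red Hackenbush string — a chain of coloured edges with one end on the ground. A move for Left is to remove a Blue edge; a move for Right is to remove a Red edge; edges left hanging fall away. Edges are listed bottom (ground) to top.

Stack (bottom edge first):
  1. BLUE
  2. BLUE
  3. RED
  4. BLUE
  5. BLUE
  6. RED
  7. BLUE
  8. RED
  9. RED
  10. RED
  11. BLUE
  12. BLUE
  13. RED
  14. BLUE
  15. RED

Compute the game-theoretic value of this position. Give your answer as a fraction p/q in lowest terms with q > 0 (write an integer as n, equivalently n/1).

14901/8192

step 1: add BLUE to get B; options L={ 0 } R={ · } ⇒ 1
step 2: add BLUE to get BB; options L={ 0, 1 } R={ · } ⇒ 2
step 3: add RED to get BBR; options L={ 0, 1 } R={ 2 } ⇒ 3/2
step 4: add BLUE to get BBRB; options L={ 0, 1, 3/2 } R={ 2 } ⇒ 7/4
step 5: add BLUE to get BBRBB; options L={ 0, 1, 3/2, 7/4 } R={ 2 } ⇒ 15/8
step 6: add RED to get BBRBBR; options L={ 0, 1, 3/2, 7/4 } R={ 15/8, 2 } ⇒ 29/16
step 7: add BLUE to get BBRBBRB; options L={ 0, 1, 3/2, 7/4, 29/16 } R={ 15/8, 2 } ⇒ 59/32
step 8: add RED to get BBRBBRBR; options L={ 0, 1, 3/2, 7/4, 29/16 } R={ 59/32, 15/8, 2 } ⇒ 117/64
step 9: add RED to get BBRBBRBRR; options L={ 0, 1, 3/2, 7/4, 29/16 } R={ 117/64, 59/32, 15/8, 2 } ⇒ 233/128
step 10: add RED to get BBRBBRBRRR; options L={ 0, 1, 3/2, 7/4, 29/16 } R={ 233/128, 117/64, 59/32, 15/8, 2 } ⇒ 465/256
step 11: add BLUE to get BBRBBRBRRRB; options L={ 0, 1, 3/2, 7/4, 29/16, 465/256 } R={ 233/128, 117/64, 59/32, 15/8, 2 } ⇒ 931/512
step 12: add BLUE to get BBRBBRBRRRBB; options L={ 0, 1, 3/2, 7/4, 29/16, 465/256, 931/512 } R={ 233/128, 117/64, 59/32, 15/8, 2 } ⇒ 1863/1024
step 13: add RED to get BBRBBRBRRRBBR; options L={ 0, 1, 3/2, 7/4, 29/16, 465/256, 931/512 } R={ 1863/1024, 233/128, 117/64, 59/32, 15/8, 2 } ⇒ 3725/2048
step 14: add BLUE to get BBRBBRBRRRBBRB; options L={ 0, 1, 3/2, 7/4, 29/16, 465/256, 931/512, 3725/2048 } R={ 1863/1024, 233/128, 117/64, 59/32, 15/8, 2 } ⇒ 7451/4096
step 15: add RED to get BBRBBRBRRRBBRBR; options L={ 0, 1, 3/2, 7/4, 29/16, 465/256, 931/512, 3725/2048 } R={ 7451/4096, 1863/1024, 233/128, 117/64, 59/32, 15/8, 2 } ⇒ 14901/8192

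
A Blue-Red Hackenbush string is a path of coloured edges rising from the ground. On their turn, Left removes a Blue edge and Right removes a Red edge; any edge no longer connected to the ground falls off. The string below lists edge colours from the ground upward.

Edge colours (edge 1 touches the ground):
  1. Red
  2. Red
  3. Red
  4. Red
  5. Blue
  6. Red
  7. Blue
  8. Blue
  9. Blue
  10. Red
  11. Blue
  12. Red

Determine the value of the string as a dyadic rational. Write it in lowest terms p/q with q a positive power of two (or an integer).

-907/256

Recurse on prefixes of the 12-edge string Red Red Red Red Blue Red Blue Blue Blue Red Blue Red:
g_1 [R]  L=[·]  R=[0]  -> -1
g_2 [RR]  L=[·]  R=[-1, 0]  -> -2
g_3 [RRR]  L=[·]  R=[-2, -1, 0]  -> -3
g_4 [RRRR]  L=[·]  R=[-3, -2, -1, 0]  -> -4
g_5 [RRRRB]  L=[-4]  R=[-3, -2, -1, 0]  -> -7/2
g_6 [RRRRBR]  L=[-4]  R=[-7/2, -3, -2, -1, 0]  -> -15/4
g_7 [RRRRBRB]  L=[-4, -15/4]  R=[-7/2, -3, -2, -1, 0]  -> -29/8
g_8 [RRRRBRBB]  L=[-4, -15/4, -29/8]  R=[-7/2, -3, -2, -1, 0]  -> -57/16
g_9 [RRRRBRBBB]  L=[-4, -15/4, -29/8, -57/16]  R=[-7/2, -3, -2, -1, 0]  -> -113/32
g_10 [RRRRBRBBBR]  L=[-4, -15/4, -29/8, -57/16]  R=[-113/32, -7/2, -3, -2, -1, 0]  -> -227/64
g_11 [RRRRBRBBBRB]  L=[-4, -15/4, -29/8, -57/16, -227/64]  R=[-113/32, -7/2, -3, -2, -1, 0]  -> -453/128
g_12 [RRRRBRBBBRBR]  L=[-4, -15/4, -29/8, -57/16, -227/64]  R=[-453/128, -113/32, -7/2, -3, -2, -1, 0]  -> -907/256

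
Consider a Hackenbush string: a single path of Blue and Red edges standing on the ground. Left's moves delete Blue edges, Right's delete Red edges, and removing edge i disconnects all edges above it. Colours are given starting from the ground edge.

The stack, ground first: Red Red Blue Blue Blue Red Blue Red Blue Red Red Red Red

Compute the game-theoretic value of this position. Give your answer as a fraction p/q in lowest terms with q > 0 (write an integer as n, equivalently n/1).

edge 1 of 13 (Red): { (no moves) | 0 } -> -1
edge 2 of 13 (Red): { (no moves) | -1, 0 } -> -2
edge 3 of 13 (Blue): { -2 | -1, 0 } -> -3/2
edge 4 of 13 (Blue): { -2, -3/2 | -1, 0 } -> -5/4
edge 5 of 13 (Blue): { -2, -3/2, -5/4 | -1, 0 } -> -9/8
edge 6 of 13 (Red): { -2, -3/2, -5/4 | -9/8, -1, 0 } -> -19/16
edge 7 of 13 (Blue): { -2, -3/2, -5/4, -19/16 | -9/8, -1, 0 } -> -37/32
edge 8 of 13 (Red): { -2, -3/2, -5/4, -19/16 | -37/32, -9/8, -1, 0 } -> -75/64
edge 9 of 13 (Blue): { -2, -3/2, -5/4, -19/16, -75/64 | -37/32, -9/8, -1, 0 } -> -149/128
edge 10 of 13 (Red): { -2, -3/2, -5/4, -19/16, -75/64 | -149/128, -37/32, -9/8, -1, 0 } -> -299/256
edge 11 of 13 (Red): { -2, -3/2, -5/4, -19/16, -75/64 | -299/256, -149/128, -37/32, -9/8, -1, 0 } -> -599/512
edge 12 of 13 (Red): { -2, -3/2, -5/4, -19/16, -75/64 | -599/512, -299/256, -149/128, -37/32, -9/8, -1, 0 } -> -1199/1024
edge 13 of 13 (Red): { -2, -3/2, -5/4, -19/16, -75/64 | -1199/1024, -599/512, -299/256, -149/128, -37/32, -9/8, -1, 0 } -> -2399/2048

-2399/2048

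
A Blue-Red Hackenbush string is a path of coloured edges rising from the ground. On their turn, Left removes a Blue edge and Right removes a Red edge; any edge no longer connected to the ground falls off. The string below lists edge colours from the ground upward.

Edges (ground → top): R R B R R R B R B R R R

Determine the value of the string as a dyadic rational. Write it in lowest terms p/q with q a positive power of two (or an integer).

-1967/1024

step 1: add R to get R; options L={ ∅ } R={ 0 } → -1
step 2: add R to get RR; options L={ ∅ } R={ -1; 0 } → -2
step 3: add B to get RRB; options L={ -2 } R={ -1; 0 } → -3/2
step 4: add R to get RRBR; options L={ -2 } R={ -3/2; -1; 0 } → -7/4
step 5: add R to get RRBRR; options L={ -2 } R={ -7/4; -3/2; -1; 0 } → -15/8
step 6: add R to get RRBRRR; options L={ -2 } R={ -15/8; -7/4; -3/2; -1; 0 } → -31/16
step 7: add B to get RRBRRRB; options L={ -2; -31/16 } R={ -15/8; -7/4; -3/2; -1; 0 } → -61/32
step 8: add R to get RRBRRRBR; options L={ -2; -31/16 } R={ -61/32; -15/8; -7/4; -3/2; -1; 0 } → -123/64
step 9: add B to get RRBRRRBRB; options L={ -2; -31/16; -123/64 } R={ -61/32; -15/8; -7/4; -3/2; -1; 0 } → -245/128
step 10: add R to get RRBRRRBRBR; options L={ -2; -31/16; -123/64 } R={ -245/128; -61/32; -15/8; -7/4; -3/2; -1; 0 } → -491/256
step 11: add R to get RRBRRRBRBRR; options L={ -2; -31/16; -123/64 } R={ -491/256; -245/128; -61/32; -15/8; -7/4; -3/2; -1; 0 } → -983/512
step 12: add R to get RRBRRRBRBRRR; options L={ -2; -31/16; -123/64 } R={ -983/512; -491/256; -245/128; -61/32; -15/8; -7/4; -3/2; -1; 0 } → -1967/1024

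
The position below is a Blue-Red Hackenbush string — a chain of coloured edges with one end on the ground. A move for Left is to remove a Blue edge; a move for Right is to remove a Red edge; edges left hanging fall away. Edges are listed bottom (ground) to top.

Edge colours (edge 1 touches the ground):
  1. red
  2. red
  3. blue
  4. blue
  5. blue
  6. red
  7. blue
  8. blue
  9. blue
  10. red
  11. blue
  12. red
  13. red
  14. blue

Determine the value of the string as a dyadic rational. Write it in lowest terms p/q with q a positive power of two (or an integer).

Build val(s[:k]) for k = 1..14, string s = red red blue blue blue red blue blue blue red blue red red blue.
r: Left { ∅ }, Right { 0 } -> simplest -1
rr: Left { ∅ }, Right { -1 0 } -> simplest -2
rrb: Left { -2 }, Right { -1 0 } -> simplest -3/2
rrbb: Left { -2 -3/2 }, Right { -1 0 } -> simplest -5/4
rrbbb: Left { -2 -3/2 -5/4 }, Right { -1 0 } -> simplest -9/8
rrbbbr: Left { -2 -3/2 -5/4 }, Right { -9/8 -1 0 } -> simplest -19/16
rrbbbrb: Left { -2 -3/2 -5/4 -19/16 }, Right { -9/8 -1 0 } -> simplest -37/32
rrbbbrbb: Left { -2 -3/2 -5/4 -19/16 -37/32 }, Right { -9/8 -1 0 } -> simplest -73/64
rrbbbrbbb: Left { -2 -3/2 -5/4 -19/16 -37/32 -73/64 }, Right { -9/8 -1 0 } -> simplest -145/128
rrbbbrbbbr: Left { -2 -3/2 -5/4 -19/16 -37/32 -73/64 }, Right { -145/128 -9/8 -1 0 } -> simplest -291/256
rrbbbrbbbrb: Left { -2 -3/2 -5/4 -19/16 -37/32 -73/64 -291/256 }, Right { -145/128 -9/8 -1 0 } -> simplest -581/512
rrbbbrbbbrbr: Left { -2 -3/2 -5/4 -19/16 -37/32 -73/64 -291/256 }, Right { -581/512 -145/128 -9/8 -1 0 } -> simplest -1163/1024
rrbbbrbbbrbrr: Left { -2 -3/2 -5/4 -19/16 -37/32 -73/64 -291/256 }, Right { -1163/1024 -581/512 -145/128 -9/8 -1 0 } -> simplest -2327/2048
rrbbbrbbbrbrrb: Left { -2 -3/2 -5/4 -19/16 -37/32 -73/64 -291/256 -2327/2048 }, Right { -1163/1024 -581/512 -145/128 -9/8 -1 0 } -> simplest -4653/4096

-4653/4096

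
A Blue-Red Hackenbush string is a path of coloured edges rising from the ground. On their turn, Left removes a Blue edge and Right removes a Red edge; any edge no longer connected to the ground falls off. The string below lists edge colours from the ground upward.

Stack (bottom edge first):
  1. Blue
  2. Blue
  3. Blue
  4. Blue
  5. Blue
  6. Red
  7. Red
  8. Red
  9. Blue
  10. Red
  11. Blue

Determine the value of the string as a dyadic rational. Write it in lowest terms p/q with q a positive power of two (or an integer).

Build v(s[:k]) for k = 1..11, string s = Blue Blue Blue Blue Blue Red Red Red Blue Red Blue.
1 of 11 · B · max L 0 · min R +∞ — 1
2 of 11 · BB · max L 1 · min R +∞ — 2
3 of 11 · BBB · max L 2 · min R +∞ — 3
4 of 11 · BBBB · max L 3 · min R +∞ — 4
5 of 11 · BBBBB · max L 4 · min R +∞ — 5
6 of 11 · BBBBBR · max L 4 · min R 5 — 9/2
7 of 11 · BBBBBRR · max L 4 · min R 9/2 — 17/4
8 of 11 · BBBBBRRR · max L 4 · min R 17/4 — 33/8
9 of 11 · BBBBBRRRB · max L 33/8 · min R 17/4 — 67/16
10 of 11 · BBBBBRRRBR · max L 33/8 · min R 67/16 — 133/32
11 of 11 · BBBBBRRRBRB · max L 133/32 · min R 67/16 — 267/64

267/64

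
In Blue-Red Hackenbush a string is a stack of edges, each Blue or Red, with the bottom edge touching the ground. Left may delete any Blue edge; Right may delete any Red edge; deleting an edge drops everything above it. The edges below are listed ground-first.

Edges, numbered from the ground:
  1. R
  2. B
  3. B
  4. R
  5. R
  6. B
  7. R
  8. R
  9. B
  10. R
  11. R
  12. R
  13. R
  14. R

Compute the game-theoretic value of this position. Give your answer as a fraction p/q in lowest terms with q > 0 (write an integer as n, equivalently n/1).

Recurse on prefixes of the 14-edge string R B B R R B R R B R R R R R:
edge 1 of 14 (R): {  | 0 } → -1
edge 2 of 14 (B): { -1 | 0 } → -1/2
edge 3 of 14 (B): { -1 -1/2 | 0 } → -1/4
edge 4 of 14 (R): { -1 -1/2 | -1/4 0 } → -3/8
edge 5 of 14 (R): { -1 -1/2 | -3/8 -1/4 0 } → -7/16
edge 6 of 14 (B): { -1 -1/2 -7/16 | -3/8 -1/4 0 } → -13/32
edge 7 of 14 (R): { -1 -1/2 -7/16 | -13/32 -3/8 -1/4 0 } → -27/64
edge 8 of 14 (R): { -1 -1/2 -7/16 | -27/64 -13/32 -3/8 -1/4 0 } → -55/128
edge 9 of 14 (B): { -1 -1/2 -7/16 -55/128 | -27/64 -13/32 -3/8 -1/4 0 } → -109/256
edge 10 of 14 (R): { -1 -1/2 -7/16 -55/128 | -109/256 -27/64 -13/32 -3/8 -1/4 0 } → -219/512
edge 11 of 14 (R): { -1 -1/2 -7/16 -55/128 | -219/512 -109/256 -27/64 -13/32 -3/8 -1/4 0 } → -439/1024
edge 12 of 14 (R): { -1 -1/2 -7/16 -55/128 | -439/1024 -219/512 -109/256 -27/64 -13/32 -3/8 -1/4 0 } → -879/2048
edge 13 of 14 (R): { -1 -1/2 -7/16 -55/128 | -879/2048 -439/1024 -219/512 -109/256 -27/64 -13/32 -3/8 -1/4 0 } → -1759/4096
edge 14 of 14 (R): { -1 -1/2 -7/16 -55/128 | -1759/4096 -879/2048 -439/1024 -219/512 -109/256 -27/64 -13/32 -3/8 -1/4 0 } → -3519/8192

-3519/8192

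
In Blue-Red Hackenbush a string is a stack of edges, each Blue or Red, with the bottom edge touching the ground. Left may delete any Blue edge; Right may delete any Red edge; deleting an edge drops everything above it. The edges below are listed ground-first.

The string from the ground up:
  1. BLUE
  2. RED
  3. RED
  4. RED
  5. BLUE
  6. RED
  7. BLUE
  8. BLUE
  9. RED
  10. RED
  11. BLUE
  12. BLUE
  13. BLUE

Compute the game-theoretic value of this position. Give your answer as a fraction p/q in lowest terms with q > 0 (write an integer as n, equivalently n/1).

719/4096

1 of 13 · B · max L 0 · min R +∞ so 1
2 of 13 · BR · max L 0 · min R 1 so 1/2
3 of 13 · BRR · max L 0 · min R 1/2 so 1/4
4 of 13 · BRRR · max L 0 · min R 1/4 so 1/8
5 of 13 · BRRRB · max L 1/8 · min R 1/4 so 3/16
6 of 13 · BRRRBR · max L 1/8 · min R 3/16 so 5/32
7 of 13 · BRRRBRB · max L 5/32 · min R 3/16 so 11/64
8 of 13 · BRRRBRBB · max L 11/64 · min R 3/16 so 23/128
9 of 13 · BRRRBRBBR · max L 11/64 · min R 23/128 so 45/256
10 of 13 · BRRRBRBBRR · max L 11/64 · min R 45/256 so 89/512
11 of 13 · BRRRBRBBRRB · max L 89/512 · min R 45/256 so 179/1024
12 of 13 · BRRRBRBBRRBB · max L 179/1024 · min R 45/256 so 359/2048
13 of 13 · BRRRBRBBRRBBB · max L 359/2048 · min R 45/256 so 719/4096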